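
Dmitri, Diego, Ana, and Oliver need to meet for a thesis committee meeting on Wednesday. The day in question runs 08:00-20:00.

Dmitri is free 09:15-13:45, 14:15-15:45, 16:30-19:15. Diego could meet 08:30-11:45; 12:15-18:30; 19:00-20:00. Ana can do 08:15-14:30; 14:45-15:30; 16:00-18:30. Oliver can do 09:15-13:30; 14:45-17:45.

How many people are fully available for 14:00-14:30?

2

Diego and Ana can make the full 14:00-14:30 slot — that's 2.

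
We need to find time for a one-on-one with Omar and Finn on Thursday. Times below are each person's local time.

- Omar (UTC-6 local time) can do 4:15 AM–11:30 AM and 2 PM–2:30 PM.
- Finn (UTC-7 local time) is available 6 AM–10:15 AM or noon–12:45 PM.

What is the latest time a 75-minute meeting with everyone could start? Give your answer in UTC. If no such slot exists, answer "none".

Omar in UTC: 10:15-17:30, 20:00-20:30 (add 6h to convert from UTC-6).
Finn in UTC: 13:00-17:15, 19:00-19:45 (add 7h to convert from UTC-7).
Omar ∩ Finn: 13:00-17:15.
Those are the intersection windows.
The last common window of at least 75 minutes is 13:00-17:15; a 75-minute meeting can start as late as 16:00 and still end by 17:15.

16:00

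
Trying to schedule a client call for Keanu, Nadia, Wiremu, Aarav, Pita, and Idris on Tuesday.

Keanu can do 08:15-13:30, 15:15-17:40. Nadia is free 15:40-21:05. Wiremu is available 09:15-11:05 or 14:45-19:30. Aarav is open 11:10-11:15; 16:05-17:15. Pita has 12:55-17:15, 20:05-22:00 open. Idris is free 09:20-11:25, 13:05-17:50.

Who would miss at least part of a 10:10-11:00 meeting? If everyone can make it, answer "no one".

Aarav, Nadia, Pita

Keanu: free for 10:10-11:00. Nadia: not fully free for 10:10-11:00. Wiremu: free for 10:10-11:00. Aarav: not fully free for 10:10-11:00. Pita: not fully free for 10:10-11:00. Idris: free for 10:10-11:00.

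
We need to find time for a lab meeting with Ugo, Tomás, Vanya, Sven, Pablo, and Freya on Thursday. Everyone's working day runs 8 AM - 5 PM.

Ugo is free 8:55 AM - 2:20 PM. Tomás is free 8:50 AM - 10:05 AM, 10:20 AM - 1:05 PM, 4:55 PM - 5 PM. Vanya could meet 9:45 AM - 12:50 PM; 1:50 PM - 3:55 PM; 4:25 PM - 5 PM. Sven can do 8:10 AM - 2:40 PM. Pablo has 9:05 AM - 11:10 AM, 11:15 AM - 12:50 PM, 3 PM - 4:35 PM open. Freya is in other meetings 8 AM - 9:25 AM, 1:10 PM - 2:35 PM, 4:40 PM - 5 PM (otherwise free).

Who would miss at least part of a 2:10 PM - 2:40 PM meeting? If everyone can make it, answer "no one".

Ugo free: 08:55-14:20.
Tomás free: 08:50-10:05, 10:20-13:05, 16:55-17:00.
Vanya free: 09:45-12:50, 13:50-15:55, 16:25-17:00.
Sven free: 08:10-14:40.
Pablo free: 09:05-11:10, 11:15-12:50, 15:00-16:35.
Freya free: 09:25-13:10, 14:35-16:40 (invert busy blocks within the working day).
Ugo: not fully free for 14:10-14:40. Tomás: not fully free for 14:10-14:40. Vanya: free for 14:10-14:40. Sven: free for 14:10-14:40. Pablo: not fully free for 14:10-14:40. Freya: not fully free for 14:10-14:40.

Freya, Pablo, Tomás, Ugo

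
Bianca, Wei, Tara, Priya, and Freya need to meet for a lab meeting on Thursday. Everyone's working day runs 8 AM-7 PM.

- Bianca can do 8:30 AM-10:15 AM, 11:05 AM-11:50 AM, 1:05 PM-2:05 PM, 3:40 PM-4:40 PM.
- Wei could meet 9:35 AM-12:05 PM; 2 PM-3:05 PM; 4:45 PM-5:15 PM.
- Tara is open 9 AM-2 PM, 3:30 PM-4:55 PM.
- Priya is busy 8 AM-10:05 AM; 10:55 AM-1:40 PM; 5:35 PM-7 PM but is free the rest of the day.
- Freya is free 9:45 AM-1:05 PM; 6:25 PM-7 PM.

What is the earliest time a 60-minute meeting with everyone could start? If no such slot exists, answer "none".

none

Bianca free: 08:30-10:15, 11:05-11:50, 13:05-14:05, 15:40-16:40.
Wei free: 09:35-12:05, 14:00-15:05, 16:45-17:15.
Tara free: 09:00-14:00, 15:30-16:55.
Priya free: 10:05-10:55, 13:40-17:35 (invert busy blocks within the working day).
Freya free: 09:45-13:05, 18:25-19:00.
Bianca ∩ Wei: 09:35-10:15, 11:05-11:50, 14:00-14:05.
Bianca ∩ Wei ∩ Tara: 09:35-10:15, 11:05-11:50.
Bianca ∩ Wei ∩ Tara ∩ Priya: 10:05-10:15.
Bianca ∩ Wei ∩ Tara ∩ Priya ∩ Freya: 10:05-10:15.
No common window is at least 60 minutes long.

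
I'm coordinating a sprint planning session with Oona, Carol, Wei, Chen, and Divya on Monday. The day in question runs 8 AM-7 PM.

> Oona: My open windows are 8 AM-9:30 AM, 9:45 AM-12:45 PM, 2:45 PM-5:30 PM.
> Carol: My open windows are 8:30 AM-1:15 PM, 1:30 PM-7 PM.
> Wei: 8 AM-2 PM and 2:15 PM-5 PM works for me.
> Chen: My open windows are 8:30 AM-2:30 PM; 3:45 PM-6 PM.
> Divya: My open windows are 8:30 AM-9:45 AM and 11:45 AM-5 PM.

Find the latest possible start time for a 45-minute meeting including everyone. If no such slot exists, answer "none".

16:15

Oona ∩ Carol: 08:30-09:30, 09:45-12:45, 14:45-17:30.
Oona ∩ Carol ∩ Wei: 08:30-09:30, 09:45-12:45, 14:45-17:00.
Oona ∩ Carol ∩ Wei ∩ Chen: 08:30-09:30, 09:45-12:45, 15:45-17:00.
Oona ∩ Carol ∩ Wei ∩ Chen ∩ Divya: 08:30-09:30, 11:45-12:45, 15:45-17:00.
The last common window of at least 45 minutes is 15:45-17:00; a 45-minute meeting can start as late as 16:15 and still end by 17:00.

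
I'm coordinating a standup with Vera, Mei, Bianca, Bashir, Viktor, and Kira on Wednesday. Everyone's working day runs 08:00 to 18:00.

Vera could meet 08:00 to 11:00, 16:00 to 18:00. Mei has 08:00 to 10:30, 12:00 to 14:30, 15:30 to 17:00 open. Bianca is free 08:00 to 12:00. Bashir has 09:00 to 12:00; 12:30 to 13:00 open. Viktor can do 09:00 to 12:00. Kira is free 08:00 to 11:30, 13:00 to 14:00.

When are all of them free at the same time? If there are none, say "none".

09:00-10:30

Vera ∩ Mei: 08:00-10:30, 16:00-17:00.
Vera ∩ Mei ∩ Bianca: 08:00-10:30.
Vera ∩ Mei ∩ Bianca ∩ Bashir: 09:00-10:30.
Vera ∩ Mei ∩ Bianca ∩ Bashir ∩ Viktor: 09:00-10:30.
Vera ∩ Mei ∩ Bianca ∩ Bashir ∩ Viktor ∩ Kira: 09:00-10:30.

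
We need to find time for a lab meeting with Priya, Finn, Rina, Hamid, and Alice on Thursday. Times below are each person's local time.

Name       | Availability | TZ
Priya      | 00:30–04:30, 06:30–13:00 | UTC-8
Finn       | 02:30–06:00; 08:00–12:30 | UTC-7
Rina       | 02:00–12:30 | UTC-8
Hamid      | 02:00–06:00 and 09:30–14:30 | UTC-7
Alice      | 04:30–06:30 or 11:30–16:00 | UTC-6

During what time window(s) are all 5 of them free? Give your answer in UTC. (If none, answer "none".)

Priya in UTC: 08:30-12:30, 14:30-21:00 (add 8h to convert from UTC-8).
Finn in UTC: 09:30-13:00, 15:00-19:30 (add 7h to convert from UTC-7).
Rina in UTC: 10:00-20:30 (add 8h to convert from UTC-8).
Hamid in UTC: 09:00-13:00, 16:30-21:30 (add 7h to convert from UTC-7).
Alice in UTC: 10:30-12:30, 17:30-22:00 (add 6h to convert from UTC-6).
Priya ∩ Finn: 09:30-12:30, 15:00-19:30.
Priya ∩ Finn ∩ Rina: 10:00-12:30, 15:00-19:30.
Priya ∩ Finn ∩ Rina ∩ Hamid: 10:00-12:30, 16:30-19:30.
Priya ∩ Finn ∩ Rina ∩ Hamid ∩ Alice: 10:30-12:30, 17:30-19:30.

10:30-12:30, 17:30-19:30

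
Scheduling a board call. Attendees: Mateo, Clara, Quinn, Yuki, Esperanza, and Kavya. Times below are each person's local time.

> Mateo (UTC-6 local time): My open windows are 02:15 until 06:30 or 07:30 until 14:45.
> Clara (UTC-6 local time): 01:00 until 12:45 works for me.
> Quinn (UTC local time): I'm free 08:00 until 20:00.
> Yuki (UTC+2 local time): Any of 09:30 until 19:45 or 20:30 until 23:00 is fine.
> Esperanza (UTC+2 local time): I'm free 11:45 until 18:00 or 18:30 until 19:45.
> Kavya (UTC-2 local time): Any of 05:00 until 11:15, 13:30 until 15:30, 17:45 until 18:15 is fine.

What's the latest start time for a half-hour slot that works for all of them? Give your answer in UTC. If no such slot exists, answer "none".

Mateo in UTC: 08:15-12:30, 13:30-20:45 (add 6h to convert from UTC-6).
Clara in UTC: 07:00-18:45 (add 6h to convert from UTC-6).
Quinn in UTC: 08:00-20:00.
Yuki in UTC: 07:30-17:45, 18:30-21:00 (subtract 2h to convert from UTC+2).
Esperanza in UTC: 09:45-16:00, 16:30-17:45 (subtract 2h to convert from UTC+2).
Kavya in UTC: 07:00-13:15, 15:30-17:30, 19:45-20:15 (add 2h to convert from UTC-2).
Mateo ∩ Clara: 08:15-12:30, 13:30-18:45.
Mateo ∩ Clara ∩ Quinn: 08:15-12:30, 13:30-18:45.
Mateo ∩ Clara ∩ Quinn ∩ Yuki: 08:15-12:30, 13:30-17:45, 18:30-18:45.
Mateo ∩ Clara ∩ Quinn ∩ Yuki ∩ Esperanza: 09:45-12:30, 13:30-16:00, 16:30-17:45.
Mateo ∩ Clara ∩ Quinn ∩ Yuki ∩ Esperanza ∩ Kavya: 09:45-12:30, 15:30-16:00, 16:30-17:30.
The last common window of at least 30 minutes is 16:30-17:30; a 30-minute meeting can start as late as 17:00 and still end by 17:30.

17:00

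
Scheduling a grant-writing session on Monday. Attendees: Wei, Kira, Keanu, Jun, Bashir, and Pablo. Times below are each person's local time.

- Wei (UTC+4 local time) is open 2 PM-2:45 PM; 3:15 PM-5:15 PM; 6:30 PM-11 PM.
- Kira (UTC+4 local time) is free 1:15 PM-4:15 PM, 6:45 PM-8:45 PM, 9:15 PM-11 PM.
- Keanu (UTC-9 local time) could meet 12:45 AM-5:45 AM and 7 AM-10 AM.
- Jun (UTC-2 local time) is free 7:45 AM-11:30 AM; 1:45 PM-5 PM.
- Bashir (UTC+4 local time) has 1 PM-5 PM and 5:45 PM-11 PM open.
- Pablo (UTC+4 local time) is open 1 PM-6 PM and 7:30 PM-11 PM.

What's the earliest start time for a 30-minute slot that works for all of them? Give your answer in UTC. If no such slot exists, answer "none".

Wei in UTC: 10:00-10:45, 11:15-13:15, 14:30-19:00 (subtract 4h to convert from UTC+4).
Kira in UTC: 09:15-12:15, 14:45-16:45, 17:15-19:00 (subtract 4h to convert from UTC+4).
Keanu in UTC: 09:45-14:45, 16:00-19:00 (add 9h to convert from UTC-9).
Jun in UTC: 09:45-13:30, 15:45-19:00 (add 2h to convert from UTC-2).
Bashir in UTC: 09:00-13:00, 13:45-19:00 (subtract 4h to convert from UTC+4).
Pablo in UTC: 09:00-14:00, 15:30-19:00 (subtract 4h to convert from UTC+4).
Wei ∩ Kira: 10:00-10:45, 11:15-12:15, 14:45-16:45, 17:15-19:00.
Wei ∩ Kira ∩ Keanu: 10:00-10:45, 11:15-12:15, 16:00-16:45, 17:15-19:00.
Wei ∩ Kira ∩ Keanu ∩ Jun: 10:00-10:45, 11:15-12:15, 16:00-16:45, 17:15-19:00.
Wei ∩ Kira ∩ Keanu ∩ Jun ∩ Bashir: 10:00-10:45, 11:15-12:15, 16:00-16:45, 17:15-19:00.
Wei ∩ Kira ∩ Keanu ∩ Jun ∩ Bashir ∩ Pablo: 10:00-10:45, 11:15-12:15, 16:00-16:45, 17:15-19:00.
So the common availability across everyone is 10:00-10:45, 11:15-12:15, 16:00-16:45, 17:15-19:00.
The first common window of at least 30 minutes is 10:00-10:45, so the earliest start is 10:00.

10:00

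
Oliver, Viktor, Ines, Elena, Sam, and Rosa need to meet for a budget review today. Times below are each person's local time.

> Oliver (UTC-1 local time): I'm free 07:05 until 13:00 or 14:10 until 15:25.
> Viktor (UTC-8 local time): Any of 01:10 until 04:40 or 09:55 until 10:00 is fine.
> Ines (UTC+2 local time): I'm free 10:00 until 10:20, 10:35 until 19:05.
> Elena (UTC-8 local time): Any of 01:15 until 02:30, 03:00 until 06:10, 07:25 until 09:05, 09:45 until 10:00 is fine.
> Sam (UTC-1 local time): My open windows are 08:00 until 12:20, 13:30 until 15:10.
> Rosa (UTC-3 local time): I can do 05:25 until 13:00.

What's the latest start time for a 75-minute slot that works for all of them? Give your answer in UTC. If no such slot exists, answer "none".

Oliver in UTC: 08:05-14:00, 15:10-16:25 (add 1h to convert from UTC-1).
Viktor in UTC: 09:10-12:40, 17:55-18:00 (add 8h to convert from UTC-8).
Ines in UTC: 08:00-08:20, 08:35-17:05 (subtract 2h to convert from UTC+2).
Elena in UTC: 09:15-10:30, 11:00-14:10, 15:25-17:05, 17:45-18:00 (add 8h to convert from UTC-8).
Sam in UTC: 09:00-13:20, 14:30-16:10 (add 1h to convert from UTC-1).
Rosa in UTC: 08:25-16:00 (add 3h to convert from UTC-3).
Oliver ∩ Viktor: 09:10-12:40.
Oliver ∩ Viktor ∩ Ines: 09:10-12:40.
Oliver ∩ Viktor ∩ Ines ∩ Elena: 09:15-10:30, 11:00-12:40.
Oliver ∩ Viktor ∩ Ines ∩ Elena ∩ Sam: 09:15-10:30, 11:00-12:40.
Oliver ∩ Viktor ∩ Ines ∩ Elena ∩ Sam ∩ Rosa: 09:15-10:30, 11:00-12:40.
So the common availability across everyone is 09:15-10:30, 11:00-12:40.
The last common window of at least 75 minutes is 11:00-12:40; a 75-minute meeting can start as late as 11:25 and still end by 12:40.

11:25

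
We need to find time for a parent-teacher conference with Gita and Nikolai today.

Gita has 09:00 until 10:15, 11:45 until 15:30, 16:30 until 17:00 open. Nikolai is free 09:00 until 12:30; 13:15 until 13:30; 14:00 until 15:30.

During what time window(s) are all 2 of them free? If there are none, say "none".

Gita ∩ Nikolai: 09:00-10:15, 11:45-12:30, 13:15-13:30, 14:00-15:30.
So the common availability across everyone is 09:00-10:15, 11:45-12:30, 13:15-13:30, 14:00-15:30.

09:00-10:15, 11:45-12:30, 13:15-13:30, 14:00-15:30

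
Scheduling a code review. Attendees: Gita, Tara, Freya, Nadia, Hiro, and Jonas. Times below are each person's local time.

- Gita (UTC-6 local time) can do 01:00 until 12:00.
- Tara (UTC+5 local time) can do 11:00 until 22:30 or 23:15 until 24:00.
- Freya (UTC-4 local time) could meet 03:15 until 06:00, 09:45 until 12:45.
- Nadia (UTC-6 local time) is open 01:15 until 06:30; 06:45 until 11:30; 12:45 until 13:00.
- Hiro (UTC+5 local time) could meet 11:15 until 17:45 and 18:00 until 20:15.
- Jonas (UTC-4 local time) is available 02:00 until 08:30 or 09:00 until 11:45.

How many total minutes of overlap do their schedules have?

Gita in UTC: 07:00-18:00 (add 6h to convert from UTC-6).
Tara in UTC: 06:00-17:30, 18:15-19:00 (subtract 5h to convert from UTC+5).
Freya in UTC: 07:15-10:00, 13:45-16:45 (add 4h to convert from UTC-4).
Nadia in UTC: 07:15-12:30, 12:45-17:30, 18:45-19:00 (add 6h to convert from UTC-6).
Hiro in UTC: 06:15-12:45, 13:00-15:15 (subtract 5h to convert from UTC+5).
Jonas in UTC: 06:00-12:30, 13:00-15:45 (add 4h to convert from UTC-4).
Gita ∩ Tara: 07:00-17:30.
Gita ∩ Tara ∩ Freya: 07:15-10:00, 13:45-16:45.
Gita ∩ Tara ∩ Freya ∩ Nadia: 07:15-10:00, 13:45-16:45.
Gita ∩ Tara ∩ Freya ∩ Nadia ∩ Hiro: 07:15-10:00, 13:45-15:15.
Gita ∩ Tara ∩ Freya ∩ Nadia ∩ Hiro ∩ Jonas: 07:15-10:00, 13:45-15:15.
Summing the common windows: 165 + 90 = 255 minutes.

255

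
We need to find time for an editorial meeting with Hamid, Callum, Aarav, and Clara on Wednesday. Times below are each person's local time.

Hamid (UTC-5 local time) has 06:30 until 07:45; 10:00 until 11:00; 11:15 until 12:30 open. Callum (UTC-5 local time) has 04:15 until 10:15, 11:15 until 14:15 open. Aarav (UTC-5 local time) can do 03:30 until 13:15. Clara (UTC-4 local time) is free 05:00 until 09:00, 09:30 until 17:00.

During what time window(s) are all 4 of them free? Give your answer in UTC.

Hamid in UTC: 11:30-12:45, 15:00-16:00, 16:15-17:30 (add 5h to convert from UTC-5).
Callum in UTC: 09:15-15:15, 16:15-19:15 (add 5h to convert from UTC-5).
Aarav in UTC: 08:30-18:15 (add 5h to convert from UTC-5).
Clara in UTC: 09:00-13:00, 13:30-21:00 (add 4h to convert from UTC-4).
Hamid ∩ Callum: 11:30-12:45, 15:00-15:15, 16:15-17:30.
Hamid ∩ Callum ∩ Aarav: 11:30-12:45, 15:00-15:15, 16:15-17:30.
Hamid ∩ Callum ∩ Aarav ∩ Clara: 11:30-12:45, 15:00-15:15, 16:15-17:30.
So the common availability across everyone is 11:30-12:45, 15:00-15:15, 16:15-17:30.

11:30-12:45, 15:00-15:15, 16:15-17:30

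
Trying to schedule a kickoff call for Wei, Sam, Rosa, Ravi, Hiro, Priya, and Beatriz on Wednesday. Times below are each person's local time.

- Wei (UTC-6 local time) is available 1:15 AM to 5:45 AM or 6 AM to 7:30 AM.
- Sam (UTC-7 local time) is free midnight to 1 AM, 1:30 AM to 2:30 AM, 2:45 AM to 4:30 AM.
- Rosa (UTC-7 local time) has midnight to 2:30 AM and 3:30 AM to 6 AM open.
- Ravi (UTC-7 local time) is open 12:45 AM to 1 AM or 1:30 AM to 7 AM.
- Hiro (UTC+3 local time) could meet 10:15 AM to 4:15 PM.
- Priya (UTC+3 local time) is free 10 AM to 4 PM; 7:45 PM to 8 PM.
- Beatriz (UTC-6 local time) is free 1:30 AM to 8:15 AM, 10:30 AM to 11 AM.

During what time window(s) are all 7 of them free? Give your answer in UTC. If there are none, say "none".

07:45-08:00, 08:30-09:30, 10:30-11:30

Wei in UTC: 07:15-11:45, 12:00-13:30 (add 6h to convert from UTC-6).
Sam in UTC: 07:00-08:00, 08:30-09:30, 09:45-11:30 (add 7h to convert from UTC-7).
Rosa in UTC: 07:00-09:30, 10:30-13:00 (add 7h to convert from UTC-7).
Ravi in UTC: 07:45-08:00, 08:30-14:00 (add 7h to convert from UTC-7).
Hiro in UTC: 07:15-13:15 (subtract 3h to convert from UTC+3).
Priya in UTC: 07:00-13:00, 16:45-17:00 (subtract 3h to convert from UTC+3).
Beatriz in UTC: 07:30-14:15, 16:30-17:00 (add 6h to convert from UTC-6).
Wei ∩ Sam: 07:15-08:00, 08:30-09:30, 09:45-11:30.
Wei ∩ Sam ∩ Rosa: 07:15-08:00, 08:30-09:30, 10:30-11:30.
Wei ∩ Sam ∩ Rosa ∩ Ravi: 07:45-08:00, 08:30-09:30, 10:30-11:30.
Wei ∩ Sam ∩ Rosa ∩ Ravi ∩ Hiro: 07:45-08:00, 08:30-09:30, 10:30-11:30.
Wei ∩ Sam ∩ Rosa ∩ Ravi ∩ Hiro ∩ Priya: 07:45-08:00, 08:30-09:30, 10:30-11:30.
Wei ∩ Sam ∩ Rosa ∩ Ravi ∩ Hiro ∩ Priya ∩ Beatriz: 07:45-08:00, 08:30-09:30, 10:30-11:30.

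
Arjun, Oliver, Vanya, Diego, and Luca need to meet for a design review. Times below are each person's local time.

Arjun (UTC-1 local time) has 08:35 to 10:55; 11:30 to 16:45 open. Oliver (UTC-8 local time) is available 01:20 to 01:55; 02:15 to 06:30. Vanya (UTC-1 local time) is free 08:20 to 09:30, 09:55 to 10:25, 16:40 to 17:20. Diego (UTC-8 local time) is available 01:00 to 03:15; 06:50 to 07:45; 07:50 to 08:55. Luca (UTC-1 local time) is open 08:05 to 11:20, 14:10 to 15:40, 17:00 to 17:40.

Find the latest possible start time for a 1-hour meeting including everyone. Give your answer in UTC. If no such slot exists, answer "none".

Arjun in UTC: 09:35-11:55, 12:30-17:45 (add 1h to convert from UTC-1).
Oliver in UTC: 09:20-09:55, 10:15-14:30 (add 8h to convert from UTC-8).
Vanya in UTC: 09:20-10:30, 10:55-11:25, 17:40-18:20 (add 1h to convert from UTC-1).
Diego in UTC: 09:00-11:15, 14:50-15:45, 15:50-16:55 (add 8h to convert from UTC-8).
Luca in UTC: 09:05-12:20, 15:10-16:40, 18:00-18:40 (add 1h to convert from UTC-1).
Arjun ∩ Oliver: 09:35-09:55, 10:15-11:55, 12:30-14:30.
Arjun ∩ Oliver ∩ Vanya: 09:35-09:55, 10:15-10:30, 10:55-11:25.
Arjun ∩ Oliver ∩ Vanya ∩ Diego: 09:35-09:55, 10:15-10:30, 10:55-11:15.
Arjun ∩ Oliver ∩ Vanya ∩ Diego ∩ Luca: 09:35-09:55, 10:15-10:30, 10:55-11:15.
No common window is at least 60 minutes long.

none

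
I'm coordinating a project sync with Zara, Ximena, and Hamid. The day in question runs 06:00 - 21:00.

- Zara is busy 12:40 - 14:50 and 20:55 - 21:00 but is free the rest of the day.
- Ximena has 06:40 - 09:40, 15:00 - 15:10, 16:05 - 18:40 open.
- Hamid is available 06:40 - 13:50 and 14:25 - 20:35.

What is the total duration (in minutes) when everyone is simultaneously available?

345

Zara free: 06:00-12:40, 14:50-20:55 (invert busy blocks within the working day).
Ximena free: 06:40-09:40, 15:00-15:10, 16:05-18:40.
Hamid free: 06:40-13:50, 14:25-20:35.
Zara ∩ Ximena: 06:40-09:40, 15:00-15:10, 16:05-18:40.
Zara ∩ Ximena ∩ Hamid: 06:40-09:40, 15:00-15:10, 16:05-18:40.
So the common availability across everyone is 06:40-09:40, 15:00-15:10, 16:05-18:40.
Summing the common windows: 180 + 10 + 155 = 345 minutes.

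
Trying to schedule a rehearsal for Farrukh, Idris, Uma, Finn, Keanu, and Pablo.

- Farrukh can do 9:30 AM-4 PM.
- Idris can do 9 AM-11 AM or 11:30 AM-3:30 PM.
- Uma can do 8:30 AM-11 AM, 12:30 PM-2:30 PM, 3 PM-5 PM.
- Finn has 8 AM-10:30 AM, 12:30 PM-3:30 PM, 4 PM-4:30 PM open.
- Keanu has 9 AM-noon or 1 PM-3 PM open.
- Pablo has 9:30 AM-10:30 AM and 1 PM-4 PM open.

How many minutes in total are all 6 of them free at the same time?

Farrukh ∩ Idris: 09:30-11:00, 11:30-15:30.
Farrukh ∩ Idris ∩ Uma: 09:30-11:00, 12:30-14:30, 15:00-15:30.
Farrukh ∩ Idris ∩ Uma ∩ Finn: 09:30-10:30, 12:30-14:30, 15:00-15:30.
Farrukh ∩ Idris ∩ Uma ∩ Finn ∩ Keanu: 09:30-10:30, 13:00-14:30.
Farrukh ∩ Idris ∩ Uma ∩ Finn ∩ Keanu ∩ Pablo: 09:30-10:30, 13:00-14:30.
Those are the intersection windows.
Summing the common windows: 60 + 90 = 150 minutes.

150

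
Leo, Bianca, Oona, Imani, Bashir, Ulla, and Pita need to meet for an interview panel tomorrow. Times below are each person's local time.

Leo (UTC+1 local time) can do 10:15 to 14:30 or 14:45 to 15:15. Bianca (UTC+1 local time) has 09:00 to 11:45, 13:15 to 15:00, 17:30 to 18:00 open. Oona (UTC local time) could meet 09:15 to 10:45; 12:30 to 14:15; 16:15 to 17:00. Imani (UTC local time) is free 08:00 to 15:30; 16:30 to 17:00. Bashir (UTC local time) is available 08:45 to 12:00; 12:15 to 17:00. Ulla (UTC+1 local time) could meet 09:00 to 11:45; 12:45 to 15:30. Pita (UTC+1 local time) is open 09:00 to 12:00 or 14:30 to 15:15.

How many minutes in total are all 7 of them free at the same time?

105

Leo in UTC: 09:15-13:30, 13:45-14:15 (subtract 1h to convert from UTC+1).
Bianca in UTC: 08:00-10:45, 12:15-14:00, 16:30-17:00 (subtract 1h to convert from UTC+1).
Oona in UTC: 09:15-10:45, 12:30-14:15, 16:15-17:00.
Imani in UTC: 08:00-15:30, 16:30-17:00.
Bashir in UTC: 08:45-12:00, 12:15-17:00.
Ulla in UTC: 08:00-10:45, 11:45-14:30 (subtract 1h to convert from UTC+1).
Pita in UTC: 08:00-11:00, 13:30-14:15 (subtract 1h to convert from UTC+1).
Leo ∩ Bianca: 09:15-10:45, 12:15-13:30, 13:45-14:00.
Leo ∩ Bianca ∩ Oona: 09:15-10:45, 12:30-13:30, 13:45-14:00.
Leo ∩ Bianca ∩ Oona ∩ Imani: 09:15-10:45, 12:30-13:30, 13:45-14:00.
Leo ∩ Bianca ∩ Oona ∩ Imani ∩ Bashir: 09:15-10:45, 12:30-13:30, 13:45-14:00.
Leo ∩ Bianca ∩ Oona ∩ Imani ∩ Bashir ∩ Ulla: 09:15-10:45, 12:30-13:30, 13:45-14:00.
Leo ∩ Bianca ∩ Oona ∩ Imani ∩ Bashir ∩ Ulla ∩ Pita: 09:15-10:45, 13:45-14:00.
Those are the intersection windows.
Summing the common windows: 90 + 15 = 105 minutes.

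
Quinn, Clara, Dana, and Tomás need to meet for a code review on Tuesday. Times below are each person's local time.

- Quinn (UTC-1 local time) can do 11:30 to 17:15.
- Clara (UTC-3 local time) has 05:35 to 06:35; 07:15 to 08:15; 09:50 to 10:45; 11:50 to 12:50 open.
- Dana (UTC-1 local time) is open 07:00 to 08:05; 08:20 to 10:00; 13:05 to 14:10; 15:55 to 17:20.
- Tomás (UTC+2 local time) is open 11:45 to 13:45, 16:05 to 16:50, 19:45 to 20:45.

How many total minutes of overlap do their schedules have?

0

Quinn in UTC: 12:30-18:15 (add 1h to convert from UTC-1).
Clara in UTC: 08:35-09:35, 10:15-11:15, 12:50-13:45, 14:50-15:50 (add 3h to convert from UTC-3).
Dana in UTC: 08:00-09:05, 09:20-11:00, 14:05-15:10, 16:55-18:20 (add 1h to convert from UTC-1).
Tomás in UTC: 09:45-11:45, 14:05-14:50, 17:45-18:45 (subtract 2h to convert from UTC+2).
Quinn ∩ Clara: 12:50-13:45, 14:50-15:50.
Quinn ∩ Clara ∩ Dana: 14:50-15:10.
Quinn ∩ Clara ∩ Dana ∩ Tomás: ∅.
There is no time when everyone is free.
There is no common window, so the total is 0 minutes.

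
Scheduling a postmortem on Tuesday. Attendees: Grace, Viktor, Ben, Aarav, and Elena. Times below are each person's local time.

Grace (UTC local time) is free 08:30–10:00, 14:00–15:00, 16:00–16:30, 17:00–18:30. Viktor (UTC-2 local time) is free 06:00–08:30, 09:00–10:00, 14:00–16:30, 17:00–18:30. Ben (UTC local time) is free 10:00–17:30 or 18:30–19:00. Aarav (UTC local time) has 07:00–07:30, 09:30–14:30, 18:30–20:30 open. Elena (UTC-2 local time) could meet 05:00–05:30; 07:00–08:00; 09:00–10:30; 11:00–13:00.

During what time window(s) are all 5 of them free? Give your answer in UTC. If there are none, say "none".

Grace in UTC: 08:30-10:00, 14:00-15:00, 16:00-16:30, 17:00-18:30.
Viktor in UTC: 08:00-10:30, 11:00-12:00, 16:00-18:30, 19:00-20:30 (add 2h to convert from UTC-2).
Ben in UTC: 10:00-17:30, 18:30-19:00.
Aarav in UTC: 07:00-07:30, 09:30-14:30, 18:30-20:30.
Elena in UTC: 07:00-07:30, 09:00-10:00, 11:00-12:30, 13:00-15:00 (add 2h to convert from UTC-2).
Grace ∩ Viktor: 08:30-10:00, 16:00-16:30, 17:00-18:30.
Grace ∩ Viktor ∩ Ben: 16:00-16:30, 17:00-17:30.
Grace ∩ Viktor ∩ Ben ∩ Aarav: ∅.
Grace ∩ Viktor ∩ Ben ∩ Aarav ∩ Elena: ∅.
There is no time when everyone is free.

none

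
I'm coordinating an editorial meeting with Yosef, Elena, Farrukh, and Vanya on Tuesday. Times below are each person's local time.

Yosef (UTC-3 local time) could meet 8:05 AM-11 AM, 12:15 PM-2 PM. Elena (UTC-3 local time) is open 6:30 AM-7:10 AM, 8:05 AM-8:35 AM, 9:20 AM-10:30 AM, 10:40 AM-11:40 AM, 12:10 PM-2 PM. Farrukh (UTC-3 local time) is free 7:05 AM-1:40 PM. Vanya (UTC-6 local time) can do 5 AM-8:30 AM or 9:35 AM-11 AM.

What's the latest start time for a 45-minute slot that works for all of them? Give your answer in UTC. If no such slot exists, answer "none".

15:55

Yosef in UTC: 11:05-14:00, 15:15-17:00 (add 3h to convert from UTC-3).
Elena in UTC: 09:30-10:10, 11:05-11:35, 12:20-13:30, 13:40-14:40, 15:10-17:00 (add 3h to convert from UTC-3).
Farrukh in UTC: 10:05-16:40 (add 3h to convert from UTC-3).
Vanya in UTC: 11:00-14:30, 15:35-17:00 (add 6h to convert from UTC-6).
Yosef ∩ Elena: 11:05-11:35, 12:20-13:30, 13:40-14:00, 15:15-17:00.
Yosef ∩ Elena ∩ Farrukh: 11:05-11:35, 12:20-13:30, 13:40-14:00, 15:15-16:40.
Yosef ∩ Elena ∩ Farrukh ∩ Vanya: 11:05-11:35, 12:20-13:30, 13:40-14:00, 15:35-16:40.
Those are the intersection windows.
The last common window of at least 45 minutes is 15:35-16:40; a 45-minute meeting can start as late as 15:55 and still end by 16:40.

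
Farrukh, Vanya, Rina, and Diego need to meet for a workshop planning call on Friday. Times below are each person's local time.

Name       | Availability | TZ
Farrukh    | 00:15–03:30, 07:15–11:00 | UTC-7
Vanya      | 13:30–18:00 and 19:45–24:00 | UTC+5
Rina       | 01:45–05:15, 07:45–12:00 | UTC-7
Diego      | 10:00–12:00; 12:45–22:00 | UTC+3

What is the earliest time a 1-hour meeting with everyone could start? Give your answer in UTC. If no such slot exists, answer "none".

Farrukh in UTC: 07:15-10:30, 14:15-18:00 (add 7h to convert from UTC-7).
Vanya in UTC: 08:30-13:00, 14:45-19:00 (subtract 5h to convert from UTC+5).
Rina in UTC: 08:45-12:15, 14:45-19:00 (add 7h to convert from UTC-7).
Diego in UTC: 07:00-09:00, 09:45-19:00 (subtract 3h to convert from UTC+3).
Farrukh ∩ Vanya: 08:30-10:30, 14:45-18:00.
Farrukh ∩ Vanya ∩ Rina: 08:45-10:30, 14:45-18:00.
Farrukh ∩ Vanya ∩ Rina ∩ Diego: 08:45-09:00, 09:45-10:30, 14:45-18:00.
The first common window of at least 60 minutes is 14:45-18:00, so the earliest start is 14:45.

14:45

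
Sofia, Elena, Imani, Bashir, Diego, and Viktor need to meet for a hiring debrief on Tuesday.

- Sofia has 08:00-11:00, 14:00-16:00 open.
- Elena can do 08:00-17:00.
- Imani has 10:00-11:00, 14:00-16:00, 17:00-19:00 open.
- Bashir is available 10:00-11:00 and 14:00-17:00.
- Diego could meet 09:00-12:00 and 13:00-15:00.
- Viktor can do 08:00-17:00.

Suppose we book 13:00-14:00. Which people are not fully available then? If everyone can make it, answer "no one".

Sofia: not fully free for 13:00-14:00. Elena: free for 13:00-14:00. Imani: not fully free for 13:00-14:00. Bashir: not fully free for 13:00-14:00. Diego: free for 13:00-14:00. Viktor: free for 13:00-14:00.

Bashir, Imani, Sofia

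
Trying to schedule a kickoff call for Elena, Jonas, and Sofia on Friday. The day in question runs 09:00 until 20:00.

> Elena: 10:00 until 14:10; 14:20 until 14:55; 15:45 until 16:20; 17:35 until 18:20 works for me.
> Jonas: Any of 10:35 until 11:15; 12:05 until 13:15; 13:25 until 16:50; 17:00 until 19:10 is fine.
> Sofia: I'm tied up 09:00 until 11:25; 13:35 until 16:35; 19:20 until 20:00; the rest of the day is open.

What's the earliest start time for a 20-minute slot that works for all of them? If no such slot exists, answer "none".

12:05

Elena free: 10:00-14:10, 14:20-14:55, 15:45-16:20, 17:35-18:20.
Jonas free: 10:35-11:15, 12:05-13:15, 13:25-16:50, 17:00-19:10.
Sofia free: 11:25-13:35, 16:35-19:20 (invert busy blocks within the working day).
Elena ∩ Jonas: 10:35-11:15, 12:05-13:15, 13:25-14:10, 14:20-14:55, 15:45-16:20, 17:35-18:20.
Elena ∩ Jonas ∩ Sofia: 12:05-13:15, 13:25-13:35, 17:35-18:20.
The first common window of at least 20 minutes is 12:05-13:15, so the earliest start is 12:05.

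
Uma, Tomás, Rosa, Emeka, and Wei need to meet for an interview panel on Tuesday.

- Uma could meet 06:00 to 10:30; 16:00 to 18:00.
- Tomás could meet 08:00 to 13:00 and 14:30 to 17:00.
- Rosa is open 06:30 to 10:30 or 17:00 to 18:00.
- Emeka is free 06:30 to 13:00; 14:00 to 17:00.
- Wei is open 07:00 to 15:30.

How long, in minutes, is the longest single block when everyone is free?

Uma ∩ Tomás: 08:00-10:30, 16:00-17:00.
Uma ∩ Tomás ∩ Rosa: 08:00-10:30.
Uma ∩ Tomás ∩ Rosa ∩ Emeka: 08:00-10:30.
Uma ∩ Tomás ∩ Rosa ∩ Emeka ∩ Wei: 08:00-10:30.
The longest is 08:00-10:30 at 150 minutes.

150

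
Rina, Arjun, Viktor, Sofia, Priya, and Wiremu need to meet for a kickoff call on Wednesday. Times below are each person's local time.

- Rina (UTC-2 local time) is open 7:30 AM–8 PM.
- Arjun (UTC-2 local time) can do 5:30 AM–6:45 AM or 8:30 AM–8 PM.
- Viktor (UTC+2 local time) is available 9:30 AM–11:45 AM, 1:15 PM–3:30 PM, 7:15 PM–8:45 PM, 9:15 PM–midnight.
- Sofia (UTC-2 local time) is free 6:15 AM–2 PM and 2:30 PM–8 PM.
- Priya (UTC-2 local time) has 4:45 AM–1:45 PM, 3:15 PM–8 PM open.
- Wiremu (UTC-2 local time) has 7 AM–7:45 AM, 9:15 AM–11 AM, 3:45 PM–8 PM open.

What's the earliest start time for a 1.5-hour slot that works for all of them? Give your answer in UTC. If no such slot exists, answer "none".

Rina in UTC: 09:30-22:00 (add 2h to convert from UTC-2).
Arjun in UTC: 07:30-08:45, 10:30-22:00 (add 2h to convert from UTC-2).
Viktor in UTC: 07:30-09:45, 11:15-13:30, 17:15-18:45, 19:15-22:00 (subtract 2h to convert from UTC+2).
Sofia in UTC: 08:15-16:00, 16:30-22:00 (add 2h to convert from UTC-2).
Priya in UTC: 06:45-15:45, 17:15-22:00 (add 2h to convert from UTC-2).
Wiremu in UTC: 09:00-09:45, 11:15-13:00, 17:45-22:00 (add 2h to convert from UTC-2).
Rina ∩ Arjun: 10:30-22:00.
Rina ∩ Arjun ∩ Viktor: 11:15-13:30, 17:15-18:45, 19:15-22:00.
Rina ∩ Arjun ∩ Viktor ∩ Sofia: 11:15-13:30, 17:15-18:45, 19:15-22:00.
Rina ∩ Arjun ∩ Viktor ∩ Sofia ∩ Priya: 11:15-13:30, 17:15-18:45, 19:15-22:00.
Rina ∩ Arjun ∩ Viktor ∩ Sofia ∩ Priya ∩ Wiremu: 11:15-13:00, 17:45-18:45, 19:15-22:00.
The first common window of at least 90 minutes is 11:15-13:00, so the earliest start is 11:15.

11:15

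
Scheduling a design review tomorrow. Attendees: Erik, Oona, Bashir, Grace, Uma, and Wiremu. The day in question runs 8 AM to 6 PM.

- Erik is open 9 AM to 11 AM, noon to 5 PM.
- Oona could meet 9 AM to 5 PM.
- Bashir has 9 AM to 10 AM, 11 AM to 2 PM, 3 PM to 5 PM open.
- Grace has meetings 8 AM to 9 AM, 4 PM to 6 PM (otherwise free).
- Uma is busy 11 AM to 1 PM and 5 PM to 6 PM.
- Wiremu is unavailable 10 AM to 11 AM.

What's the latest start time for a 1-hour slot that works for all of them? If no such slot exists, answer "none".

Erik free: 09:00-11:00, 12:00-17:00.
Oona free: 09:00-17:00.
Bashir free: 09:00-10:00, 11:00-14:00, 15:00-17:00.
Grace free: 09:00-16:00 (invert busy blocks within the working day).
Uma free: 08:00-11:00, 13:00-17:00 (invert busy blocks within the working day).
Wiremu free: 08:00-10:00, 11:00-18:00 (invert busy blocks within the working day).
Erik ∩ Oona: 09:00-11:00, 12:00-17:00.
Erik ∩ Oona ∩ Bashir: 09:00-10:00, 12:00-14:00, 15:00-17:00.
Erik ∩ Oona ∩ Bashir ∩ Grace: 09:00-10:00, 12:00-14:00, 15:00-16:00.
Erik ∩ Oona ∩ Bashir ∩ Grace ∩ Uma: 09:00-10:00, 13:00-14:00, 15:00-16:00.
Erik ∩ Oona ∩ Bashir ∩ Grace ∩ Uma ∩ Wiremu: 09:00-10:00, 13:00-14:00, 15:00-16:00.
The last common window of at least 60 minutes is 15:00-16:00; a 60-minute meeting can start as late as 15:00 and still end by 16:00.

15:00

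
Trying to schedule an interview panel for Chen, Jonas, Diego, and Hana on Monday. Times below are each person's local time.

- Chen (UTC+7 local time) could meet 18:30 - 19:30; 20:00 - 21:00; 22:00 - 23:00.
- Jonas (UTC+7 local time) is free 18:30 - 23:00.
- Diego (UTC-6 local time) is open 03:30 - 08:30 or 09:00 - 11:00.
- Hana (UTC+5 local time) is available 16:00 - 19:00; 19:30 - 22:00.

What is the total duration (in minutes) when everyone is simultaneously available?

180

Chen in UTC: 11:30-12:30, 13:00-14:00, 15:00-16:00 (subtract 7h to convert from UTC+7).
Jonas in UTC: 11:30-16:00 (subtract 7h to convert from UTC+7).
Diego in UTC: 09:30-14:30, 15:00-17:00 (add 6h to convert from UTC-6).
Hana in UTC: 11:00-14:00, 14:30-17:00 (subtract 5h to convert from UTC+5).
Chen ∩ Jonas: 11:30-12:30, 13:00-14:00, 15:00-16:00.
Chen ∩ Jonas ∩ Diego: 11:30-12:30, 13:00-14:00, 15:00-16:00.
Chen ∩ Jonas ∩ Diego ∩ Hana: 11:30-12:30, 13:00-14:00, 15:00-16:00.
Summing the common windows: 60 + 60 + 60 = 180 minutes.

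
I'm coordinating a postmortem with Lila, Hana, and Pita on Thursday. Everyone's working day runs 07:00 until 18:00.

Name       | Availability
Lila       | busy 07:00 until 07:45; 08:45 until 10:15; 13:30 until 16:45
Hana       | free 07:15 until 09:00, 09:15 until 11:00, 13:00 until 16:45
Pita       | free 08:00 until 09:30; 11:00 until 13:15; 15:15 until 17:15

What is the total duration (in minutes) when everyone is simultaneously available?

60

Lila free: 07:45-08:45, 10:15-13:30, 16:45-18:00 (invert busy blocks within the working day).
Hana free: 07:15-09:00, 09:15-11:00, 13:00-16:45.
Pita free: 08:00-09:30, 11:00-13:15, 15:15-17:15.
Lila ∩ Hana: 07:45-08:45, 10:15-11:00, 13:00-13:30.
Lila ∩ Hana ∩ Pita: 08:00-08:45, 13:00-13:15.
Summing the common windows: 45 + 15 = 60 minutes.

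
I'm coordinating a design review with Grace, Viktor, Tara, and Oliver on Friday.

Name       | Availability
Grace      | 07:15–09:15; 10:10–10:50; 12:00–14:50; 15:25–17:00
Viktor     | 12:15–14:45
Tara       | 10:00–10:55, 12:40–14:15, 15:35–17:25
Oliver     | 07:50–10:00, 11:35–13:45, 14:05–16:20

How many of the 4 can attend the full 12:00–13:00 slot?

2

Grace and Oliver can make the full 12:00-13:00 slot — that's 2.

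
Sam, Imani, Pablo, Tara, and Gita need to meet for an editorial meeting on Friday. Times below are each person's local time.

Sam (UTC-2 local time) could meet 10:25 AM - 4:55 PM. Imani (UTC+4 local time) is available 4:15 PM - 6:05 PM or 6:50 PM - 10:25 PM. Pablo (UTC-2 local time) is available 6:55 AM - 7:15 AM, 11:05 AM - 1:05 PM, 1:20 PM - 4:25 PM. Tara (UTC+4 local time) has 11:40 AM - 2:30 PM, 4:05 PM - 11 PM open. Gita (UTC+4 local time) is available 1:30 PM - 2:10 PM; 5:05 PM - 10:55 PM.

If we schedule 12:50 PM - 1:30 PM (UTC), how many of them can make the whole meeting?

3

Sam in UTC: 12:25-18:55 (add 2h to convert from UTC-2).
Imani in UTC: 12:15-14:05, 14:50-18:25 (subtract 4h to convert from UTC+4).
Pablo in UTC: 08:55-09:15, 13:05-15:05, 15:20-18:25 (add 2h to convert from UTC-2).
Tara in UTC: 07:40-10:30, 12:05-19:00 (subtract 4h to convert from UTC+4).
Gita in UTC: 09:30-10:10, 13:05-18:55 (subtract 4h to convert from UTC+4).
Sam, Imani, and Tara can make the full 12:50-13:30 slot — that's 3.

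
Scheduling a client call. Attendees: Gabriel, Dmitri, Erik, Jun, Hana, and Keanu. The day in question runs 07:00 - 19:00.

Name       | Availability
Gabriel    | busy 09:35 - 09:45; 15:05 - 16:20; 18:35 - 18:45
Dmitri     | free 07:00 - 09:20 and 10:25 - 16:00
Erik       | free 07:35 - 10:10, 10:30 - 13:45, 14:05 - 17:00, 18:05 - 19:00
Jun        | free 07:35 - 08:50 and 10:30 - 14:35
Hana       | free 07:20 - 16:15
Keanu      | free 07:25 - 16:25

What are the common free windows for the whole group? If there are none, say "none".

07:35-08:50, 10:30-13:45, 14:05-14:35

Gabriel free: 07:00-09:35, 09:45-15:05, 16:20-18:35, 18:45-19:00 (invert busy blocks within the working day).
Dmitri free: 07:00-09:20, 10:25-16:00.
Erik free: 07:35-10:10, 10:30-13:45, 14:05-17:00, 18:05-19:00.
Jun free: 07:35-08:50, 10:30-14:35.
Hana free: 07:20-16:15.
Keanu free: 07:25-16:25.
Gabriel ∩ Dmitri: 07:00-09:20, 10:25-15:05.
Gabriel ∩ Dmitri ∩ Erik: 07:35-09:20, 10:30-13:45, 14:05-15:05.
Gabriel ∩ Dmitri ∩ Erik ∩ Jun: 07:35-08:50, 10:30-13:45, 14:05-14:35.
Gabriel ∩ Dmitri ∩ Erik ∩ Jun ∩ Hana: 07:35-08:50, 10:30-13:45, 14:05-14:35.
Gabriel ∩ Dmitri ∩ Erik ∩ Jun ∩ Hana ∩ Keanu: 07:35-08:50, 10:30-13:45, 14:05-14:35.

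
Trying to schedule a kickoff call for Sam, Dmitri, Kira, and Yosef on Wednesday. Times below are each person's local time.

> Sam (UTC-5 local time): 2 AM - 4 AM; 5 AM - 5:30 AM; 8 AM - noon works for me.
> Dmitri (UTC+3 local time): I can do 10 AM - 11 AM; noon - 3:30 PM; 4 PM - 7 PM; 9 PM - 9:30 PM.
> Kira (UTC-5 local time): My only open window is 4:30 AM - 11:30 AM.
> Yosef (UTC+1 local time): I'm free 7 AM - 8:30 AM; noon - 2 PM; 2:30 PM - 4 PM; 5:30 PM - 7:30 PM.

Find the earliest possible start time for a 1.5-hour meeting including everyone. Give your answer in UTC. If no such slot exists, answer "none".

13:30

Sam in UTC: 07:00-09:00, 10:00-10:30, 13:00-17:00 (add 5h to convert from UTC-5).
Dmitri in UTC: 07:00-08:00, 09:00-12:30, 13:00-16:00, 18:00-18:30 (subtract 3h to convert from UTC+3).
Kira in UTC: 09:30-16:30 (add 5h to convert from UTC-5).
Yosef in UTC: 06:00-07:30, 11:00-13:00, 13:30-15:00, 16:30-18:30 (subtract 1h to convert from UTC+1).
Sam ∩ Dmitri: 07:00-08:00, 10:00-10:30, 13:00-16:00.
Sam ∩ Dmitri ∩ Kira: 10:00-10:30, 13:00-16:00.
Sam ∩ Dmitri ∩ Kira ∩ Yosef: 13:30-15:00.
The first common window of at least 90 minutes is 13:30-15:00, so the earliest start is 13:30.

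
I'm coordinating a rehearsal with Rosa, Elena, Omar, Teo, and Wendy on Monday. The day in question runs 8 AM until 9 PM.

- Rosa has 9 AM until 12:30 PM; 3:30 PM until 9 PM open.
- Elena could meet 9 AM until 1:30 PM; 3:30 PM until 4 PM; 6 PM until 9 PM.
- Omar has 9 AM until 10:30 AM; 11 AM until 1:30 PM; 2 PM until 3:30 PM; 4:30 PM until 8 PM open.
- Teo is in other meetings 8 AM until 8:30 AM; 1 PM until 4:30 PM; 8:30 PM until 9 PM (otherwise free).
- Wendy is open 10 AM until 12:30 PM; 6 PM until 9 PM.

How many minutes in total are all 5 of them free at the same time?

240

Rosa free: 09:00-12:30, 15:30-21:00.
Elena free: 09:00-13:30, 15:30-16:00, 18:00-21:00.
Omar free: 09:00-10:30, 11:00-13:30, 14:00-15:30, 16:30-20:00.
Teo free: 08:30-13:00, 16:30-20:30 (invert busy blocks within the working day).
Wendy free: 10:00-12:30, 18:00-21:00.
Rosa ∩ Elena: 09:00-12:30, 15:30-16:00, 18:00-21:00.
Rosa ∩ Elena ∩ Omar: 09:00-10:30, 11:00-12:30, 18:00-20:00.
Rosa ∩ Elena ∩ Omar ∩ Teo: 09:00-10:30, 11:00-12:30, 18:00-20:00.
Rosa ∩ Elena ∩ Omar ∩ Teo ∩ Wendy: 10:00-10:30, 11:00-12:30, 18:00-20:00.
Those are the intersection windows.
Summing the common windows: 30 + 90 + 120 = 240 minutes.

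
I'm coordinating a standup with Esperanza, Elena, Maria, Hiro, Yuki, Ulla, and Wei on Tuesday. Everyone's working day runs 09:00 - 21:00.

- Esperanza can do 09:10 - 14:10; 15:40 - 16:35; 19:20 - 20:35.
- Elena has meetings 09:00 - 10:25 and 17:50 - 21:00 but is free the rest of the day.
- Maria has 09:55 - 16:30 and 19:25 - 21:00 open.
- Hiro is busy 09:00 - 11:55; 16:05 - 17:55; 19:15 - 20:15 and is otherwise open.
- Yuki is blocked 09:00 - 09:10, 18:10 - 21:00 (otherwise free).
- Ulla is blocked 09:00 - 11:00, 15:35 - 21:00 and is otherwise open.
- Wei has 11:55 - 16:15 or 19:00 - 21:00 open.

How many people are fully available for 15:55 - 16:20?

4

Esperanza free: 09:10-14:10, 15:40-16:35, 19:20-20:35.
Elena free: 10:25-17:50 (invert busy blocks within the working day).
Maria free: 09:55-16:30, 19:25-21:00.
Hiro free: 11:55-16:05, 17:55-19:15, 20:15-21:00 (invert busy blocks within the working day).
Yuki free: 09:10-18:10 (invert busy blocks within the working day).
Ulla free: 11:00-15:35 (invert busy blocks within the working day).
Wei free: 11:55-16:15, 19:00-21:00.
Esperanza, Elena, Maria, and Yuki can make the full 15:55-16:20 slot — that's 4.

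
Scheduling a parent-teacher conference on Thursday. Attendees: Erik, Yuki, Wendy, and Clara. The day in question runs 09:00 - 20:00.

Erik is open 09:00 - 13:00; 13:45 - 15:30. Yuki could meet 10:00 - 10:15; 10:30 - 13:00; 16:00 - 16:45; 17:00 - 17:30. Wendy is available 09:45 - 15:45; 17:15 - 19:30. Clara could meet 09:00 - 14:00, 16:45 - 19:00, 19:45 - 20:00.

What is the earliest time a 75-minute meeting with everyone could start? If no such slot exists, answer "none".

10:30

Erik ∩ Yuki: 10:00-10:15, 10:30-13:00.
Erik ∩ Yuki ∩ Wendy: 10:00-10:15, 10:30-13:00.
Erik ∩ Yuki ∩ Wendy ∩ Clara: 10:00-10:15, 10:30-13:00.
So the common availability across everyone is 10:00-10:15, 10:30-13:00.
The first common window of at least 75 minutes is 10:30-13:00, so the earliest start is 10:30.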